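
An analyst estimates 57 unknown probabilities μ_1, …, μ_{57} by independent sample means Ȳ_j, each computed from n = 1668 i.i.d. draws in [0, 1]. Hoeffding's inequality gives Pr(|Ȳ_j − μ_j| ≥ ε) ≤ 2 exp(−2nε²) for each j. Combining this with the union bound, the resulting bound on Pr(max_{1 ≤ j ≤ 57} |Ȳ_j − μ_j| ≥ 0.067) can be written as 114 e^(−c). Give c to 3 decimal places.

Union bound over the 57 events: Pr(max_{1 ≤ j ≤ 57} |Ȳ_j − μ_j| ≥ 0.067) ≤ 57·2·exp(−2nε²) = 114 exp(−2·1668·0.067²).
So c = 2·1668·0.067² = 14.9753.

14.975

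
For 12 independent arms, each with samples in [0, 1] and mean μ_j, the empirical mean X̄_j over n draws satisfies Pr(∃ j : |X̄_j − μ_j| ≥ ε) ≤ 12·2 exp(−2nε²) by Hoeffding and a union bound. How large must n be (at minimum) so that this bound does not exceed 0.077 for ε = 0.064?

701

Need 2·12·exp(−2nε²) ≤ 0.077, i.e. exp(−2nε²) ≤ 0.077/24.
So 2nε² ≥ ln(24/0.077) = 5.742004.
Hence n ≥ 5.742004/(2·0.064²) = 700.928.
The smallest integer n is 701.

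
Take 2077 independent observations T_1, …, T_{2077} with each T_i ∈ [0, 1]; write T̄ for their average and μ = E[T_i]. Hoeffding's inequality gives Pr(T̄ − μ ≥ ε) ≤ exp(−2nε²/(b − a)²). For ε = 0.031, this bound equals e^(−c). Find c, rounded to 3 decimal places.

c = 2nε²/(b − a)² = 2·2077·0.031² / 1² = 3.9920.

3.992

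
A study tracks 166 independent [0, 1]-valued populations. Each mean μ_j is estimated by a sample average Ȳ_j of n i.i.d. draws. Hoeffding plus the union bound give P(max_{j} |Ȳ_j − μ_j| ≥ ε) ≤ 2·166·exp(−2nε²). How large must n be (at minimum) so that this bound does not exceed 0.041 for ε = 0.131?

263

Need 2·166·exp(−2nε²) ≤ 0.041, i.e. exp(−2nε²) ≤ 0.041/332.
So 2nε² ≥ ln(332/0.041) = 8.999318.
Hence n ≥ 8.999318/(2·0.131²) = 262.203.
The smallest integer n is 263.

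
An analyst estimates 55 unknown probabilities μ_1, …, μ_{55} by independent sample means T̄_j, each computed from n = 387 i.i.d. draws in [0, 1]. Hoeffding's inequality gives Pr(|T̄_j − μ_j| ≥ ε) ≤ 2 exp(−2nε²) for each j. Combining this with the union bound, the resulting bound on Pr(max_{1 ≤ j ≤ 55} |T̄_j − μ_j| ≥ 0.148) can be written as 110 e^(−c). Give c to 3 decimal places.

16.954

Union bound over the 55 events: Pr(max_{1 ≤ j ≤ 55} |T̄_j − μ_j| ≥ 0.148) ≤ 55·2·exp(−2nε²) = 110 exp(−2·387·0.148²).
So c = 2·387·0.148² = 16.9537.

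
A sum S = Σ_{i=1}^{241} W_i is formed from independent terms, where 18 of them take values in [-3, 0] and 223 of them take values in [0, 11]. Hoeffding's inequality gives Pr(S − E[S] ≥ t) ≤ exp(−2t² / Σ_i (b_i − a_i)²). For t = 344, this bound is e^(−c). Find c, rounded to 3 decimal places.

8.719

Σ(b_i − a_i)² = 18·3² + 223·11² = 27145.
c = 2t² / 27145 = 2·344² / 27145 = 8.7188.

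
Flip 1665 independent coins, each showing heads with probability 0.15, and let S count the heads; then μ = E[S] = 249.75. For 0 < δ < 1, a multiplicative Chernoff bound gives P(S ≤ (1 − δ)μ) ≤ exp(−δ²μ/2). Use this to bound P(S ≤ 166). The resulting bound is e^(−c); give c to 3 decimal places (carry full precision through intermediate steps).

Write 166 = (1 − δ)μ, so δ = 1 − 166/249.75 = 0.3353353…
Then the exponent is δ²μ/2 = (μ − 166)²/(2μ) = 14.042167.

14.042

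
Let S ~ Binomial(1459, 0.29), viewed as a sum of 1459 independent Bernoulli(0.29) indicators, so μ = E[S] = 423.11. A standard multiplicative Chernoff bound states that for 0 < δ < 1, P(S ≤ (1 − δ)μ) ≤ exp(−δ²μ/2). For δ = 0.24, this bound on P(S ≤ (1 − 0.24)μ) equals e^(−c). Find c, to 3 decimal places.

c = δ²μ/2 = 0.24²·423.11/2 = 12.1856.

12.186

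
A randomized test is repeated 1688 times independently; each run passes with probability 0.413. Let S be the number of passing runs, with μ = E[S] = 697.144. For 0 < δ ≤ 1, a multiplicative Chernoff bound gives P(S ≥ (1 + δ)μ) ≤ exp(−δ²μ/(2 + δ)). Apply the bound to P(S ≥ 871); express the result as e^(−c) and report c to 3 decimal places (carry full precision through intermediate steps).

Write 871 = (1 + δ)μ, so δ = 871/697.144 − 1 = 0.2493832…
Then the exponent is δ²μ/(2 + δ) = (871 − μ)² / (μ·(2 + δ)) = 19.274957.

19.275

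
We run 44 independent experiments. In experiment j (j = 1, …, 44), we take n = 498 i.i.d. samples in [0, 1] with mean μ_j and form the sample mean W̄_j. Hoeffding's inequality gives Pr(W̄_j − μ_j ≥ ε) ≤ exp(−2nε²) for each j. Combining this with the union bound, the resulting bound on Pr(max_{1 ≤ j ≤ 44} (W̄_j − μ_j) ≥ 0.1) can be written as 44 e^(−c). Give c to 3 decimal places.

Union bound over the 44 events: Pr(max_{1 ≤ j ≤ 44} (W̄_j − μ_j) ≥ 0.1) ≤ 44·exp(−2nε²) = 44 exp(−2·498·0.1²).
So c = 2·498·0.1² = 9.9600.

9.960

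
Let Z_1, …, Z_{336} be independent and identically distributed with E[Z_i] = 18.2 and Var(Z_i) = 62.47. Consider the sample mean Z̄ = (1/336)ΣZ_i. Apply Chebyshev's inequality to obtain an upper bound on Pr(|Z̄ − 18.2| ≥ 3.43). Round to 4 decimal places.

0.0158

Var(Z̄) = Var(Z_i)/n = 62.47/336 = 0.18592.
Chebyshev: Pr(|Z̄ − 18.2| ≥ 3.43) ≤ Var(Z̄)/(3.43)² = 62.47/(336·3.43²) = 0.0158.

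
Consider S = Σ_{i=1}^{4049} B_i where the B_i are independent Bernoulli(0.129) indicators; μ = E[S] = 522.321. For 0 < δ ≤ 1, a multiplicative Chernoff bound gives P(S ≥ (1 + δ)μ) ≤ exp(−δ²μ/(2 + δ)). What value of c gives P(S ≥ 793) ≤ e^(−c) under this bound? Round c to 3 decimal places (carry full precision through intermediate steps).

55.703

Write 793 = (1 + δ)μ, so δ = 793/522.321 − 1 = 0.5182235…
Then the exponent is δ²μ/(2 + δ) = (793 − μ)² / (μ·(2 + δ)) = 55.702844.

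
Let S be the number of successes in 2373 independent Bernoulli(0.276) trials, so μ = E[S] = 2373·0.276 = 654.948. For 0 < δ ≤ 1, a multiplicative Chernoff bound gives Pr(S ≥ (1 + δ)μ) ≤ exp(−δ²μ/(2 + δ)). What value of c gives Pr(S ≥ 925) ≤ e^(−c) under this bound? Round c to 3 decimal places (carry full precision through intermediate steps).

46.159

Write 925 = (1 + δ)μ, so δ = 925/654.948 − 1 = 0.4123259…
Then the exponent is δ²μ/(2 + δ) = (925 − μ)² / (μ·(2 + δ)) = 46.158534.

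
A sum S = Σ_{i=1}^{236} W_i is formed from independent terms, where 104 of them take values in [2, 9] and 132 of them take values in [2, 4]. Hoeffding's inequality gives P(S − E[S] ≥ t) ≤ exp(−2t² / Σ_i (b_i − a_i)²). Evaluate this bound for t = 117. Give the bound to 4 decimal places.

0.0077

Σ(b_i − a_i)² = 104·7² + 132·2² = 5624.
Exponent = 2·117² / 5624 = 4.86807.
Bound = exp(−4.86807) = 0.00769.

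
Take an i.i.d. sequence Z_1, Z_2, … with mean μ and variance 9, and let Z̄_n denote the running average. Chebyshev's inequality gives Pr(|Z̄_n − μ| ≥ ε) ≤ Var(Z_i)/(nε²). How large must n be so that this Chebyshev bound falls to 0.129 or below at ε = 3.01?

8

Require 9/(n·3.01²) ≤ 0.129, i.e. n ≥ 9/(0.129·3.01²) = 7.701.
The smallest integer n is 8.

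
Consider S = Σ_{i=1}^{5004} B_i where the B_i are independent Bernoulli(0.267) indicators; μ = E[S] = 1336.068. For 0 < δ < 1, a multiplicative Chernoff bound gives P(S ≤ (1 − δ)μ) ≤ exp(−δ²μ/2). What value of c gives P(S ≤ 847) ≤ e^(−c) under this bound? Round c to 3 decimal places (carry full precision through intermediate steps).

Write 847 = (1 − δ)μ, so δ = 1 − 847/1336.068 = 0.3660502…
Then the exponent is δ²μ/2 = (μ − 847)²/(2μ) = 89.511727.

89.512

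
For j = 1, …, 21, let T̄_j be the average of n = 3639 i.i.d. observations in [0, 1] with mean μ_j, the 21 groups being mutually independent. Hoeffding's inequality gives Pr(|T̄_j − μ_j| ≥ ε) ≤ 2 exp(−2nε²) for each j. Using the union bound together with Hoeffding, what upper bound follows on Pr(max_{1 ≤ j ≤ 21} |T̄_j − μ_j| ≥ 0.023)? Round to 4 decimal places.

Per-experiment Hoeffding bound: 2·exp(−2·3639·0.023²) = 2·exp(−3.85006) = 0.042557.
Union bound over 21 events: 21·0.042557 = 0.89369.

0.8937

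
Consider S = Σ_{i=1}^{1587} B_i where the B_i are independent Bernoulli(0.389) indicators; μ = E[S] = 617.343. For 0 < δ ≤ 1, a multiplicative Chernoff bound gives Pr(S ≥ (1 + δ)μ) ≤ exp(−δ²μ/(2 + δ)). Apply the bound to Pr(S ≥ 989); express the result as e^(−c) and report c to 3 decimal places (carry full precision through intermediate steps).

Write 989 = (1 + δ)μ, so δ = 989/617.343 − 1 = 0.6020268…
Then the exponent is δ²μ/(2 + δ) = (989 − μ)² / (μ·(2 + δ)) = 85.989683.

85.990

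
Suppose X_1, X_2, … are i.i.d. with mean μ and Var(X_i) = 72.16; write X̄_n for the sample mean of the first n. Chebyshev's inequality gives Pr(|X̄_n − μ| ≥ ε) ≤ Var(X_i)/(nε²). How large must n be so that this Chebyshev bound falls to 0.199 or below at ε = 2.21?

Require 72.16/(n·2.21²) ≤ 0.199, i.e. n ≥ 72.16/(0.199·2.21²) = 74.244.
The smallest integer n is 75.

75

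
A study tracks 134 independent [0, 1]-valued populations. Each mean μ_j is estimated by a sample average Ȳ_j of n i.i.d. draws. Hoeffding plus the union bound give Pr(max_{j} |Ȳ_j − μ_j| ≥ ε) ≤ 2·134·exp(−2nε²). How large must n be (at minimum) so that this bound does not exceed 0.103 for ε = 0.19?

109

Need 2·134·exp(−2nε²) ≤ 0.103, i.e. exp(−2nε²) ≤ 0.103/268.
So 2nε² ≥ ln(268/0.103) = 7.864013.
Hence n ≥ 7.864013/(2·0.19²) = 108.920.
The smallest integer n is 109.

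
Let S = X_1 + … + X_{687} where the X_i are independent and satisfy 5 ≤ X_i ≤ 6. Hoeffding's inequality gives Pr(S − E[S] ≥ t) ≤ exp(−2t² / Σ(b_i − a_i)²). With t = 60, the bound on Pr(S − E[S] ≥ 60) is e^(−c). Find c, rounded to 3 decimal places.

10.480

Σ(b_i − a_i)² = 687·(1)² = 687.
c = 2t²/687 = 2·60²/687 = 10.4803.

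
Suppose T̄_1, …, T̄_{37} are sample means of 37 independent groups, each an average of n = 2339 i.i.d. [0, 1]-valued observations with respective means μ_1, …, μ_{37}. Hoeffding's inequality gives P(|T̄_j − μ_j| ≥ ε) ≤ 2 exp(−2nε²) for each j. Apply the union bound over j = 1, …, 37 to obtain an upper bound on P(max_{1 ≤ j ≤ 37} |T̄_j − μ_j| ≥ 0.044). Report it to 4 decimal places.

0.0086

Per-experiment Hoeffding bound: 2·exp(−2·2339·0.044²) = 2·exp(−9.05661) = 0.00023324.
Union bound over 37 events: 37·0.00023324 = 0.00863.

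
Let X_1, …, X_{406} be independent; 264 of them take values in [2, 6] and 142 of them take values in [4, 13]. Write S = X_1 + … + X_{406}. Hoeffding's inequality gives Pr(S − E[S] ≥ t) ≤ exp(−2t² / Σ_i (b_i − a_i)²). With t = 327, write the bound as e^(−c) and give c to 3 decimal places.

13.599

Σ(b_i − a_i)² = 264·4² + 142·9² = 15726.
c = 2t² / 15726 = 2·327² / 15726 = 13.5990.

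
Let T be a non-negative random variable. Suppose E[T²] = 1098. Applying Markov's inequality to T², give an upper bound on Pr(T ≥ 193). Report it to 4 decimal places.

0.0295

Since T ≥ 0, the event {T ≥ 193} is the same as {T² ≥ 37249}.
Markov's inequality applied to T² gives Pr(T² ≥ 37249) ≤ E[T²]/37249 = 1098/37249 = 0.0295.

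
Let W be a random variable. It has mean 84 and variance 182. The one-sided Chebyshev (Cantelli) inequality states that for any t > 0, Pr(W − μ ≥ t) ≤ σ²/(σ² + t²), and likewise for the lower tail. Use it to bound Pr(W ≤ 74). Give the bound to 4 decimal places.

Here σ² = 182 and t = 10, so σ² + t² = 282.
Cantelli's bound: 182/282 = 0.6454.

0.6454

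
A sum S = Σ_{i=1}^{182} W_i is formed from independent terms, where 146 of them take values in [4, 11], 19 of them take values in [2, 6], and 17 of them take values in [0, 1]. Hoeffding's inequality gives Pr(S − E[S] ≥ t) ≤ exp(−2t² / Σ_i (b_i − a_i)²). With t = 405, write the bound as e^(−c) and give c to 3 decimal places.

43.886

Σ(b_i − a_i)² = 146·7² + 19·4² + 17·1² = 7475.
c = 2t² / 7475 = 2·405² / 7475 = 43.8863.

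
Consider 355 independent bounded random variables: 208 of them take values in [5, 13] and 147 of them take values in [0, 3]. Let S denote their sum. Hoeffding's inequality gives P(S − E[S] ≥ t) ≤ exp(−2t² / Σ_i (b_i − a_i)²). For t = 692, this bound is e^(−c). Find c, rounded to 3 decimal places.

Σ(b_i − a_i)² = 208·8² + 147·3² = 14635.
c = 2t² / 14635 = 2·692² / 14635 = 65.4409.

65.441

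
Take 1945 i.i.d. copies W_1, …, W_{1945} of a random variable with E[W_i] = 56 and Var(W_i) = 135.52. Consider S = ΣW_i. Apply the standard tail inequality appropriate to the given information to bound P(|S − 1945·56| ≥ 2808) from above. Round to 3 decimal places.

With mean and variance of each term known, Chebyshev's inequality bounds the deviation of the sum (or sample mean).
Var(S) = n·Var(W_i) = 1945·135.52 = 263586.4.
Chebyshev: P(|S − 1945·56| ≥ 2808) ≤ Var(S)/2808² = 263586.4/7884864 = 0.0334.

0.033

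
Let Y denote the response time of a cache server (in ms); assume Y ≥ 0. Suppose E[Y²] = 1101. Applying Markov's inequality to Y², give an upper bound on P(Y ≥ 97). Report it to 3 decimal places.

0.117

Since Y ≥ 0, the event {Y ≥ 97} is the same as {Y² ≥ 9409}.
Markov's inequality applied to Y² gives P(Y² ≥ 9409) ≤ E[Y²]/9409 = 1101/9409 = 0.1170.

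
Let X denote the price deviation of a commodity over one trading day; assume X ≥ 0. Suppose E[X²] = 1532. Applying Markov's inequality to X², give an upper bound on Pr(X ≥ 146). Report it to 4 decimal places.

Since X ≥ 0, the event {X ≥ 146} is the same as {X² ≥ 21316}.
Markov's inequality applied to X² gives Pr(X² ≥ 21316) ≤ E[X²]/21316 = 1532/21316 = 0.0719.

0.0719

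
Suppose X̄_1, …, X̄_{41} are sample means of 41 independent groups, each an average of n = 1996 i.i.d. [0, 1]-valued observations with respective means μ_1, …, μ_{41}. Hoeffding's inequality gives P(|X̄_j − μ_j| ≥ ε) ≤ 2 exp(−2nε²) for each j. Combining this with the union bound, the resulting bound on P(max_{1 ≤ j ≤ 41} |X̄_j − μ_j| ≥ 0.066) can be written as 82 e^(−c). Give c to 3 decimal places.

Union bound over the 41 events: P(max_{1 ≤ j ≤ 41} |X̄_j − μ_j| ≥ 0.066) ≤ 41·2·exp(−2nε²) = 82 exp(−2·1996·0.066²).
So c = 2·1996·0.066² = 17.3892.

17.389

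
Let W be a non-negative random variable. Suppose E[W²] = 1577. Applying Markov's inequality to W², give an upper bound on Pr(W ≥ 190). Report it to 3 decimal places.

0.044

Since W ≥ 0, the event {W ≥ 190} is the same as {W² ≥ 36100}.
Markov's inequality applied to W² gives Pr(W² ≥ 36100) ≤ E[W²]/36100 = 1577/36100 = 0.0437.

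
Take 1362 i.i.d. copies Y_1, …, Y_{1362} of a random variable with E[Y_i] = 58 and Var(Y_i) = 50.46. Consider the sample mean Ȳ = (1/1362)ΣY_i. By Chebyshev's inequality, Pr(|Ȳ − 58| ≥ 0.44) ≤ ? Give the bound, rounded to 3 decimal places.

Var(Ȳ) = Var(Y_i)/n = 50.46/1362 = 0.037048.
Chebyshev: Pr(|Ȳ − 58| ≥ 0.44) ≤ Var(Ȳ)/(0.44)² = 50.46/(1362·0.44²) = 0.1914.

0.191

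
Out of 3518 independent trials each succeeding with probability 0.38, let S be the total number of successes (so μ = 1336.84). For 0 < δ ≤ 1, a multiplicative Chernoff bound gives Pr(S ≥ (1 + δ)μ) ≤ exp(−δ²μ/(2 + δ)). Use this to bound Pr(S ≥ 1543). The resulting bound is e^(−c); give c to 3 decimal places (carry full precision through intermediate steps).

Write 1543 = (1 + δ)μ, so δ = 1543/1336.84 − 1 = 0.1542144…
Then the exponent is δ²μ/(2 + δ) = (1543 − μ)² / (μ·(2 + δ)) = 14.758440.

14.758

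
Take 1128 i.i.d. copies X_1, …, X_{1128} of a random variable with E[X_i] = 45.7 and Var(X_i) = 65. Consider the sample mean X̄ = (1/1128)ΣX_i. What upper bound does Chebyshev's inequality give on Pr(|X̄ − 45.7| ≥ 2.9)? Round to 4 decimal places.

Var(X̄) = Var(X_i)/n = 65/1128 = 0.057624.
Chebyshev: Pr(|X̄ − 45.7| ≥ 2.9) ≤ Var(X̄)/(2.9)² = 65/(1128·2.9²) = 0.0069.

0.0069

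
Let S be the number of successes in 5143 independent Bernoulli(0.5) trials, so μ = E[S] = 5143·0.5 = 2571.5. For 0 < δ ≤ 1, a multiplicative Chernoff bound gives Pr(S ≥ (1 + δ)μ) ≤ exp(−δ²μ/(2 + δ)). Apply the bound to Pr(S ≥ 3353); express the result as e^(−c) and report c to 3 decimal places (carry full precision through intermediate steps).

103.088

Write 3353 = (1 + δ)μ, so δ = 3353/2571.5 − 1 = 0.3039082…
Then the exponent is δ²μ/(2 + δ) = (3353 − μ)² / (μ·(2 + δ)) = 103.087560.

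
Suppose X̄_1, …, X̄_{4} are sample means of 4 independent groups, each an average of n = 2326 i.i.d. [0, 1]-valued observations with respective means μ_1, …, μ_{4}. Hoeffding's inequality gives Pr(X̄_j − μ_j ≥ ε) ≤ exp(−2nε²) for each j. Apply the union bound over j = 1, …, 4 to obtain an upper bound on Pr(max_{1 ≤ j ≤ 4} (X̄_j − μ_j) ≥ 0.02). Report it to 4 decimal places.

Per-experiment Hoeffding bound: exp(−2·2326·0.02²) = exp(−1.86080) = 0.15555.
Union bound over 4 events: 4·0.15555 = 0.62219.

0.6222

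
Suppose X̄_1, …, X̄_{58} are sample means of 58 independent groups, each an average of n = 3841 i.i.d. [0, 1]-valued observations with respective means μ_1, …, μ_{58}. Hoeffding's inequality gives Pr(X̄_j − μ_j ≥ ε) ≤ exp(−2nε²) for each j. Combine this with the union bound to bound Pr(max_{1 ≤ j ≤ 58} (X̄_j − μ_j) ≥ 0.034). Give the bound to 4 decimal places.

0.0081

Per-experiment Hoeffding bound: exp(−2·3841·0.034²) = exp(−8.88039) = 0.00013909.
Union bound over 58 events: 58·0.00013909 = 0.00807.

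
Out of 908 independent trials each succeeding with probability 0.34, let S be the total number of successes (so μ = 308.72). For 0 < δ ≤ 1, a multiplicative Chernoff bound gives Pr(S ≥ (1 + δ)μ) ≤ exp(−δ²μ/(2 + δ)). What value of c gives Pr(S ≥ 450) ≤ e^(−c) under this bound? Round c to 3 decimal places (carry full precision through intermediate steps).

26.308

Write 450 = (1 + δ)μ, so δ = 450/308.72 − 1 = 0.4576315…
Then the exponent is δ²μ/(2 + δ) = (450 − μ)² / (μ·(2 + δ)) = 26.307516.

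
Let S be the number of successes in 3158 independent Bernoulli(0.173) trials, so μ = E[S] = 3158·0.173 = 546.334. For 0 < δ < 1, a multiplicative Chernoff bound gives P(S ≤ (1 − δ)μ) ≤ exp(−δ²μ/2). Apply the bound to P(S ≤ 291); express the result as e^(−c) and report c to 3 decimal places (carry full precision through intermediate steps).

Write 291 = (1 − δ)μ, so δ = 1 − 291/546.334 = 0.4673588…
Then the exponent is δ²μ/2 = (μ − 291)²/(2μ) = 59.666295.

59.666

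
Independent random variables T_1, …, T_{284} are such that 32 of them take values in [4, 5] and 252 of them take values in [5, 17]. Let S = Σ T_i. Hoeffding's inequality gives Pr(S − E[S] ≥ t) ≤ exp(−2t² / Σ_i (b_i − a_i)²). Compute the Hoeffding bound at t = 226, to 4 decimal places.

Σ(b_i − a_i)² = 32·1² + 252·12² = 36320.
Exponent = 2·226² / 36320 = 2.81256.
Bound = exp(−2.81256) = 0.06005.

0.0601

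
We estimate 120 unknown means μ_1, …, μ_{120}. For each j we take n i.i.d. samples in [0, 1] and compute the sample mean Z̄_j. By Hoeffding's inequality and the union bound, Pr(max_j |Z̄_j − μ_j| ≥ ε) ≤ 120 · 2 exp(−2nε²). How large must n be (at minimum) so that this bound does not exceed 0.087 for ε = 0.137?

212

Need 2·120·exp(−2nε²) ≤ 0.087, i.e. exp(−2nε²) ≤ 0.087/240.
So 2nε² ≥ ln(240/0.087) = 7.922486.
Hence n ≥ 7.922486/(2·0.137²) = 211.052.
The smallest integer n is 212.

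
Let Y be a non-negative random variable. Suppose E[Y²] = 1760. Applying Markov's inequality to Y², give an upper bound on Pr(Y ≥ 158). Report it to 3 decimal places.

Since Y ≥ 0, the event {Y ≥ 158} is the same as {Y² ≥ 24964}.
Markov's inequality applied to Y² gives Pr(Y² ≥ 24964) ≤ E[Y²]/24964 = 1760/24964 = 0.0705.

0.071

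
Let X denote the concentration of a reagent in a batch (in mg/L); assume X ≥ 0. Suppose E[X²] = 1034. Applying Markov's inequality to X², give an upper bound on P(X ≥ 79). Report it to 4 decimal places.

0.1657

Since X ≥ 0, the event {X ≥ 79} is the same as {X² ≥ 6241}.
Markov's inequality applied to X² gives P(X² ≥ 6241) ≤ E[X²]/6241 = 1034/6241 = 0.1657.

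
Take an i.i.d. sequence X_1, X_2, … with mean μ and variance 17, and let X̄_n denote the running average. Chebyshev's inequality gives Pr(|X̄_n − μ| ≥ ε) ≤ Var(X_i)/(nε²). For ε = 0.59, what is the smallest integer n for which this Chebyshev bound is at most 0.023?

Require 17/(n·0.59²) ≤ 0.023, i.e. n ≥ 17/(0.023·0.59²) = 2123.328.
The smallest integer n is 2124.

2124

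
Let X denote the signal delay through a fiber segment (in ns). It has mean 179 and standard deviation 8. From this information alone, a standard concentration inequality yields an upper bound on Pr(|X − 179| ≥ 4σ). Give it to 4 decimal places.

Mean and variance are known, so Chebyshev's inequality applies.
Chebyshev: Pr(|X − μ| ≥ t) ≤ Var(X)/t².
Var(X) = σ² = 8² = 64.
t = 4·8 = 32.
Bound = 64 / 1024 = 0.0625.

0.0625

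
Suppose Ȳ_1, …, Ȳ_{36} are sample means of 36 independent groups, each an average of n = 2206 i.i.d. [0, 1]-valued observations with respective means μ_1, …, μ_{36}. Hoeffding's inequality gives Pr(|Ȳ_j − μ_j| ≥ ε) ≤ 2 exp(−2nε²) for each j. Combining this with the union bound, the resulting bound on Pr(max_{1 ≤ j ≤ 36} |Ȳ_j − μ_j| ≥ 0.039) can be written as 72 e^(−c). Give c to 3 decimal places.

6.711

Union bound over the 36 events: Pr(max_{1 ≤ j ≤ 36} |Ȳ_j − μ_j| ≥ 0.039) ≤ 36·2·exp(−2nε²) = 72 exp(−2·2206·0.039²).
So c = 2·2206·0.039² = 6.7107.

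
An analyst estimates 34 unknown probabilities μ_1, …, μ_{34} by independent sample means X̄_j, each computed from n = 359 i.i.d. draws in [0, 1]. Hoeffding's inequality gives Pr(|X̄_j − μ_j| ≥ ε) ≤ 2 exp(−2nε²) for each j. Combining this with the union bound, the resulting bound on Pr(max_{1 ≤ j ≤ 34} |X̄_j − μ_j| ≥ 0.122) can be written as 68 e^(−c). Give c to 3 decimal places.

Union bound over the 34 events: Pr(max_{1 ≤ j ≤ 34} |X̄_j − μ_j| ≥ 0.122) ≤ 34·2·exp(−2nε²) = 68 exp(−2·359·0.122²).
So c = 2·359·0.122² = 10.6867.

10.687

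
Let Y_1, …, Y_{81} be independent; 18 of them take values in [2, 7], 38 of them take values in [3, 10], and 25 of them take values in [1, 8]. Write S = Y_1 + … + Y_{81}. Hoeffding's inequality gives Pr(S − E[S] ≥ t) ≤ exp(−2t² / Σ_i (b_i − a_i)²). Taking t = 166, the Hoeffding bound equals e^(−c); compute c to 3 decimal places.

Σ(b_i − a_i)² = 18·5² + 38·7² + 25·7² = 3537.
c = 2t² / 3537 = 2·166² / 3537 = 15.5816.

15.582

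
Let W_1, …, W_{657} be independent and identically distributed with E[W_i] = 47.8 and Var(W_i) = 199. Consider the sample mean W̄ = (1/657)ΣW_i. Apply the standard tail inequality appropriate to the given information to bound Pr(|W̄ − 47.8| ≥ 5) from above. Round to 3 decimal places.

0.012

With mean and variance of each term known, Chebyshev's inequality bounds the deviation of the sum (or sample mean).
Var(W̄) = Var(W_i)/n = 199/657 = 0.30289.
Chebyshev: Pr(|W̄ − 47.8| ≥ 5) ≤ Var(W̄)/(5)² = 199/(657·5²) = 0.0121.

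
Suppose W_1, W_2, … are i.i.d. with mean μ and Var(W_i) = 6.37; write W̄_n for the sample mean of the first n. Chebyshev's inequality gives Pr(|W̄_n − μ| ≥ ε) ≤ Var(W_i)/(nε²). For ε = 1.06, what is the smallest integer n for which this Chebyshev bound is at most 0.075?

Require 6.37/(n·1.06²) ≤ 0.075, i.e. n ≥ 6.37/(0.075·1.06²) = 75.590.
The smallest integer n is 76.

76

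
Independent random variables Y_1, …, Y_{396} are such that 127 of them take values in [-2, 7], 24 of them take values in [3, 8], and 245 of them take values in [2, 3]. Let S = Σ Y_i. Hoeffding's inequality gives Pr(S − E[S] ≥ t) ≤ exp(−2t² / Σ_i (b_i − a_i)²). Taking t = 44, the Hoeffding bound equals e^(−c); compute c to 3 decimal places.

0.348

Σ(b_i − a_i)² = 127·9² + 24·5² + 245·1² = 11132.
c = 2t² / 11132 = 2·44² / 11132 = 0.3478.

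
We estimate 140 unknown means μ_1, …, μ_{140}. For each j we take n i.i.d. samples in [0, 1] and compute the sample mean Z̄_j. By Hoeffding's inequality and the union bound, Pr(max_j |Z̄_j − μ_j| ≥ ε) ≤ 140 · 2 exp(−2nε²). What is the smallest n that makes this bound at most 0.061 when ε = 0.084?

598

Need 2·140·exp(−2nε²) ≤ 0.061, i.e. exp(−2nε²) ≤ 0.061/280.
So 2nε² ≥ ln(280/0.061) = 8.431671.
Hence n ≥ 8.431671/(2·0.084²) = 597.482.
The smallest integer n is 598.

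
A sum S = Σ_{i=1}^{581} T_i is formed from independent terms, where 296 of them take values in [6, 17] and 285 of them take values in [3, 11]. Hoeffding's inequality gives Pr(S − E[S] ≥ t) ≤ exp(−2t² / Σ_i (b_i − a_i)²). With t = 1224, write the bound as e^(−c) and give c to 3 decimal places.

55.431

Σ(b_i − a_i)² = 296·11² + 285·8² = 54056.
c = 2t² / 54056 = 2·1224² / 54056 = 55.4305.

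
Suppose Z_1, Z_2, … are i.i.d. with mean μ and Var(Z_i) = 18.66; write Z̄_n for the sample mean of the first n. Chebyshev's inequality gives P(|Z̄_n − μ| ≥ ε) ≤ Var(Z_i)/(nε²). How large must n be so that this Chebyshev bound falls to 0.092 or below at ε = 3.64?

16

Require 18.66/(n·3.64²) ≤ 0.092, i.e. n ≥ 18.66/(0.092·3.64²) = 15.308.
The smallest integer n is 16.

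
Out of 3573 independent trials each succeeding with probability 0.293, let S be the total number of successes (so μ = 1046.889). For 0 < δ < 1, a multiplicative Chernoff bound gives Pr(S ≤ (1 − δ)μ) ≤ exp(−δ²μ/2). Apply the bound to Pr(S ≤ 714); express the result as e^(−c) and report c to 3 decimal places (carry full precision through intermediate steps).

Write 714 = (1 − δ)μ, so δ = 1 − 714/1046.889 = 0.3179793…
Then the exponent is δ²μ/2 = (μ − 714)²/(2μ) = 52.925901.

52.926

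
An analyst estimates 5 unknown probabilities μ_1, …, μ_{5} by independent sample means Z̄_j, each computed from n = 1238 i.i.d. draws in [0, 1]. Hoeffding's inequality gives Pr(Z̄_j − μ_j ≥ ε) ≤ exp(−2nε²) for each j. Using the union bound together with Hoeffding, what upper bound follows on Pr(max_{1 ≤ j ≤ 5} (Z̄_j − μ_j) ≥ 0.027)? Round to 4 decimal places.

0.8224

Per-experiment Hoeffding bound: exp(−2·1238·0.027²) = exp(−1.80500) = 0.16447.
Union bound over 5 events: 5·0.16447 = 0.82237.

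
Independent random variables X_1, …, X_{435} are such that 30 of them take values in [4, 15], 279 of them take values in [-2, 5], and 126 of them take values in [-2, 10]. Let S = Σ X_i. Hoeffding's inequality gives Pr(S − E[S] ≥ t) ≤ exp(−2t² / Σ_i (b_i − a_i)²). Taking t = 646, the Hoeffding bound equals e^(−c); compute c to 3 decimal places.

Σ(b_i − a_i)² = 30·11² + 279·7² + 126·12² = 35445.
c = 2t² / 35445 = 2·646² / 35445 = 23.5472.

23.547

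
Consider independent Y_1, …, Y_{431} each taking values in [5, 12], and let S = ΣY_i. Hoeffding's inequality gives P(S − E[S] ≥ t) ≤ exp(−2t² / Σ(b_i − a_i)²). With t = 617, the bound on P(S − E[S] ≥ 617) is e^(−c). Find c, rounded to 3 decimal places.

Σ(b_i − a_i)² = 431·(7)² = 21119.
c = 2t²/21119 = 2·617²/21119 = 36.0518.

36.052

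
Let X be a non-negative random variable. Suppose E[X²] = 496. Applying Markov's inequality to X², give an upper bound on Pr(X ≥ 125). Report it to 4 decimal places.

0.0317

Since X ≥ 0, the event {X ≥ 125} is the same as {X² ≥ 15625}.
Markov's inequality applied to X² gives Pr(X² ≥ 15625) ≤ E[X²]/15625 = 496/15625 = 0.0317.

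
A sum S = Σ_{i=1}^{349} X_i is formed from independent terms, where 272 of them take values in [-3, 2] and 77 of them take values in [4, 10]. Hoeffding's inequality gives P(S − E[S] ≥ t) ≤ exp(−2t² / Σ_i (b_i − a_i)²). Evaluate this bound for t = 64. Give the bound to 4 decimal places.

0.4249

Σ(b_i − a_i)² = 272·5² + 77·6² = 9572.
Exponent = 2·64² / 9572 = 0.85583.
Bound = exp(−0.85583) = 0.42493.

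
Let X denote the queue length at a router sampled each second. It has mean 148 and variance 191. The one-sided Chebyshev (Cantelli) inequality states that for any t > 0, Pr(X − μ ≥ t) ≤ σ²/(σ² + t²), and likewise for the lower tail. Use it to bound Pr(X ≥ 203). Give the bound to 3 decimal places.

Here σ² = 191 and t = 55, so σ² + t² = 3216.
Cantelli's bound: 191/3216 = 0.0594.

0.059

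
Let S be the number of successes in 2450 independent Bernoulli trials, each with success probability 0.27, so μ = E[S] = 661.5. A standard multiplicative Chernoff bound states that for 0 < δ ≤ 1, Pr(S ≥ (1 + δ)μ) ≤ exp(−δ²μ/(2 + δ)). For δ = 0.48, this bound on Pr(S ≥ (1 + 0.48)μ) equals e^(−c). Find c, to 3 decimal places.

c = δ²μ/(2 + δ) = 0.48²·661.5/(2 + 0.48) = 61.4555.

61.455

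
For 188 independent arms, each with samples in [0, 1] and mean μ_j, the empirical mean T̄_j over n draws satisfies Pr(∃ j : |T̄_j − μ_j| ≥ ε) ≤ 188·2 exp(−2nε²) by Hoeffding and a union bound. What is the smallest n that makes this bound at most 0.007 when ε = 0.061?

Need 2·188·exp(−2nε²) ≤ 0.007, i.e. exp(−2nε²) ≤ 0.007/376.
So 2nε² ≥ ln(376/0.007) = 10.891434.
Hence n ≥ 10.891434/(2·0.061²) = 1463.509.
The smallest integer n is 1464.

1464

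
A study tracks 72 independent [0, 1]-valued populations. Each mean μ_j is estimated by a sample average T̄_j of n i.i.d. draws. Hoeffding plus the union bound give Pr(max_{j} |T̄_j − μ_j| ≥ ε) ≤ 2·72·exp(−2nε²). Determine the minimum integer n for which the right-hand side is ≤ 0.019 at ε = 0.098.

466

Need 2·72·exp(−2nε²) ≤ 0.019, i.e. exp(−2nε²) ≤ 0.019/144.
So 2nε² ≥ ln(144/0.019) = 8.933130.
Hence n ≥ 8.933130/(2·0.098²) = 465.073.
The smallest integer n is 466.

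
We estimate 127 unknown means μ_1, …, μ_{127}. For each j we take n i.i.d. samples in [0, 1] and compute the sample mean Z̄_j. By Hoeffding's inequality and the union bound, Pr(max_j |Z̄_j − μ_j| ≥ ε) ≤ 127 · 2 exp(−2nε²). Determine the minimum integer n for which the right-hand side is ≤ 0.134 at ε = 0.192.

Need 2·127·exp(−2nε²) ≤ 0.134, i.e. exp(−2nε²) ≤ 0.134/254.
So 2nε² ≥ ln(254/0.134) = 7.547250.
Hence n ≥ 7.547250/(2·0.192²) = 102.366.
The smallest integer n is 103.

103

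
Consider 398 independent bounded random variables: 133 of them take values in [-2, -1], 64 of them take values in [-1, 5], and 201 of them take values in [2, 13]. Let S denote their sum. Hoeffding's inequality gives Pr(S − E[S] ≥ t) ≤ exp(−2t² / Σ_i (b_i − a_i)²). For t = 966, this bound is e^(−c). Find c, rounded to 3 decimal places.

Σ(b_i − a_i)² = 133·1² + 64·6² + 201·11² = 26758.
c = 2t² / 26758 = 2·966² / 26758 = 69.7478.

69.748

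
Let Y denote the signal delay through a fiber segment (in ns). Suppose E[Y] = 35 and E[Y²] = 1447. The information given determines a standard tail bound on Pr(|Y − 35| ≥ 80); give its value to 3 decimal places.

The first two moments determine the variance, so Chebyshev's inequality is the sharpest standard bound available.
Var(Y) = E[Y²] − (E[Y])² = 1447 − 1225 = 222.
Chebyshev's inequality: Pr(|Y − μ| ≥ t) ≤ Var(Y)/t² = 222/6400 = 0.0347.

0.035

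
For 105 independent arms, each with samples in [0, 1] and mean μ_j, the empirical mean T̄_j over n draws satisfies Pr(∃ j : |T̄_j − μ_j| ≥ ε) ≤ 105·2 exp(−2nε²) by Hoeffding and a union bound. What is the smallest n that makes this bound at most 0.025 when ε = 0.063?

1139

Need 2·105·exp(−2nε²) ≤ 0.025, i.e. exp(−2nε²) ≤ 0.025/210.
So 2nε² ≥ ln(210/0.025) = 9.035987.
Hence n ≥ 9.035987/(2·0.063²) = 1138.320.
The smallest integer n is 1139.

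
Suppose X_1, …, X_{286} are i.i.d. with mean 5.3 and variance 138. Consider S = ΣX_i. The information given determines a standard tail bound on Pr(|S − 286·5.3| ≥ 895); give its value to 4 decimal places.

With mean and variance of each term known, Chebyshev's inequality bounds the deviation of the sum (or sample mean).
Var(S) = n·Var(X_i) = 286·138 = 39468.
Chebyshev: Pr(|S − 286·5.3| ≥ 895) ≤ Var(S)/895² = 39468/801025 = 0.0493.

0.0493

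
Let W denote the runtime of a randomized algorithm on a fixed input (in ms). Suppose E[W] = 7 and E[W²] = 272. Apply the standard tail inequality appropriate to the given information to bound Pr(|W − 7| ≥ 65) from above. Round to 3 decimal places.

0.053

The first two moments determine the variance, so Chebyshev's inequality is the sharpest standard bound available.
Var(W) = E[W²] − (E[W])² = 272 − 49 = 223.
Chebyshev's inequality: Pr(|W − μ| ≥ t) ≤ Var(W)/t² = 223/4225 = 0.0528.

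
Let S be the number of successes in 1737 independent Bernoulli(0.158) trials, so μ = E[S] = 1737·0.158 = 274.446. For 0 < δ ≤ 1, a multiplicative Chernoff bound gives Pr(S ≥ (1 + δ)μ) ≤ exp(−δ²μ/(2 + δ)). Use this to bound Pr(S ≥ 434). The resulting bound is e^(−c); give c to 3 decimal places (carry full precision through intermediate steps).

Write 434 = (1 + δ)μ, so δ = 434/274.446 − 1 = 0.5813676…
Then the exponent is δ²μ/(2 + δ) = (434 − μ)² / (μ·(2 + δ)) = 35.934255.

35.934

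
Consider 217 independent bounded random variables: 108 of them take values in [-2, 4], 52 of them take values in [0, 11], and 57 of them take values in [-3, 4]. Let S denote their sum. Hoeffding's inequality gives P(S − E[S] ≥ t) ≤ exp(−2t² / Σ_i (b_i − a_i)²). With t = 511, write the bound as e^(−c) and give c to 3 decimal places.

40.256

Σ(b_i − a_i)² = 108·6² + 52·11² + 57·7² = 12973.
c = 2t² / 12973 = 2·511² / 12973 = 40.2561.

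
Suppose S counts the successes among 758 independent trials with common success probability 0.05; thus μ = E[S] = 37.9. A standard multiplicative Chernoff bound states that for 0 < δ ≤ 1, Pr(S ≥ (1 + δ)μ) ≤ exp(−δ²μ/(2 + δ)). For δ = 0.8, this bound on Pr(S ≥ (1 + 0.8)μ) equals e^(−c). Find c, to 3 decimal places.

c = δ²μ/(2 + δ) = 0.8²·37.9/(2 + 0.8) = 8.6629.

8.663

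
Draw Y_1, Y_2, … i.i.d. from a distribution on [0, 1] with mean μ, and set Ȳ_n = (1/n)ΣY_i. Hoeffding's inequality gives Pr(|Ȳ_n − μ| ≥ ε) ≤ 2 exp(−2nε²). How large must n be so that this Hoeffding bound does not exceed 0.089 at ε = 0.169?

Require 2·exp(−2nε²) ≤ 0.089, i.e. 2nε² ≥ ln(2/0.089) = 3.112266.
So n ≥ 3.112266 / (2·0.169²) = 54.485.
The smallest integer n is 55.

55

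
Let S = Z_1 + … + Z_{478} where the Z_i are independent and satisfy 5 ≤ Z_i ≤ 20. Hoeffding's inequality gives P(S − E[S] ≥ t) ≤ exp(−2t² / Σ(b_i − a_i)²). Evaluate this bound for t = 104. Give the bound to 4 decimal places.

0.8178

Σ(b_i − a_i)² = 478·(15)² = 107550.
Exponent = 2·104²/107550 = 0.2011.
Bound = exp(−0.2011) = 0.81780.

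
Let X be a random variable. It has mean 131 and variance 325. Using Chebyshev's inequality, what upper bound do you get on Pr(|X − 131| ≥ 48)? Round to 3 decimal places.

0.141

Chebyshev: Pr(|X − μ| ≥ t) ≤ Var(X)/t².
Bound = 325 / 2304 = 0.1411.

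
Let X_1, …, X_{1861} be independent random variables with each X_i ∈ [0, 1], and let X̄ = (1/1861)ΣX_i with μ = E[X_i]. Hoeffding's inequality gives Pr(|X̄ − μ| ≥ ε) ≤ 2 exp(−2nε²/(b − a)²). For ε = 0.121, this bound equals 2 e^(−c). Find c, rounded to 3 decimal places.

c = 2nε²/(b − a)² = 2·1861·0.121² / 1² = 54.4938.

54.494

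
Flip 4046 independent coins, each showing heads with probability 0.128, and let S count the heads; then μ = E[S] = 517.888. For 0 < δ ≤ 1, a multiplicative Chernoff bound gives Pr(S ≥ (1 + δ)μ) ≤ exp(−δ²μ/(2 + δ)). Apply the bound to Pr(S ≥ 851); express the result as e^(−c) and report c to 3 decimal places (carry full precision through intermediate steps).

Write 851 = (1 + δ)μ, so δ = 851/517.888 − 1 = 0.6432124…
Then the exponent is δ²μ/(2 + δ) = (851 − μ)² / (μ·(2 + δ)) = 81.061127.

81.061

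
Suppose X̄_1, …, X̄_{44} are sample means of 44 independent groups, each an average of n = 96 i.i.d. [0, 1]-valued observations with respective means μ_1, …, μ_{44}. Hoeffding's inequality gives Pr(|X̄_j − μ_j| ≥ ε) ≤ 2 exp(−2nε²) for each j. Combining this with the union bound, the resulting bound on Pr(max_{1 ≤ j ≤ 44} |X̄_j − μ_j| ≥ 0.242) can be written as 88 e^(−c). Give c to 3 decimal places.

Union bound over the 44 events: Pr(max_{1 ≤ j ≤ 44} |X̄_j − μ_j| ≥ 0.242) ≤ 44·2·exp(−2nε²) = 88 exp(−2·96·0.242²).
So c = 2·96·0.242² = 11.2443.

11.244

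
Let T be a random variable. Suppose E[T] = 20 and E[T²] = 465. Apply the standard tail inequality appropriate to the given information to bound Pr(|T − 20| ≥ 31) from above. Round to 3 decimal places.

The first two moments determine the variance, so Chebyshev's inequality is the sharpest standard bound available.
Var(T) = E[T²] − (E[T])² = 465 − 400 = 65.
Chebyshev's inequality: Pr(|T − μ| ≥ t) ≤ Var(T)/t² = 65/961 = 0.0676.

0.068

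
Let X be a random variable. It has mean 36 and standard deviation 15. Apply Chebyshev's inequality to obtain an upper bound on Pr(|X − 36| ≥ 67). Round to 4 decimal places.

Chebyshev: Pr(|X − μ| ≥ t) ≤ Var(X)/t².
Var(X) = σ² = 15² = 225.
Bound = 225 / 4489 = 0.0501.

0.0501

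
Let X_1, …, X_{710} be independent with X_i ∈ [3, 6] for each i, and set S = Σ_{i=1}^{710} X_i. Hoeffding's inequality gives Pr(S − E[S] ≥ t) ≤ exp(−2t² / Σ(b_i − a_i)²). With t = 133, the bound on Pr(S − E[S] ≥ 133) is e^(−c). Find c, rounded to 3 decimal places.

5.536

Σ(b_i − a_i)² = 710·(3)² = 6390.
c = 2t²/6390 = 2·133²/6390 = 5.5365.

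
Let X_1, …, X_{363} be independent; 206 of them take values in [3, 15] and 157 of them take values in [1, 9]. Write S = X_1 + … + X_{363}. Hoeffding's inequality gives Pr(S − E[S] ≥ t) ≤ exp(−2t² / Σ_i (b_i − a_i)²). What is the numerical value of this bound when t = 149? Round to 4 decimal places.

Σ(b_i − a_i)² = 206·12² + 157·8² = 39712.
Exponent = 2·149² / 39712 = 1.11810.
Bound = exp(−1.11810) = 0.32690.

0.3269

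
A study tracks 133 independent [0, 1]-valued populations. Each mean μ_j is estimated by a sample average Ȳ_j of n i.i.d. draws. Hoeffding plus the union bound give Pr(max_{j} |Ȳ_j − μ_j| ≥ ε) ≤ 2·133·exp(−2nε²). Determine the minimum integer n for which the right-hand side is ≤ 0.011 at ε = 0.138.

266

Need 2·133·exp(−2nε²) ≤ 0.011, i.e. exp(−2nε²) ≤ 0.011/266.
So 2nε² ≥ ln(266/0.011) = 10.093356.
Hence n ≥ 10.093356/(2·0.138²) = 265.001.
The smallest integer n is 266.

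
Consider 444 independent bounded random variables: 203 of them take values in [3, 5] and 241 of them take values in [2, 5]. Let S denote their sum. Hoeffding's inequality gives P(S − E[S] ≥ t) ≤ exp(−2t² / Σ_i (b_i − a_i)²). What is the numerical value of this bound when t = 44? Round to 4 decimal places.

Σ(b_i − a_i)² = 203·2² + 241·3² = 2981.
Exponent = 2·44² / 2981 = 1.29889.
Bound = exp(−1.29889) = 0.27283.

0.2728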